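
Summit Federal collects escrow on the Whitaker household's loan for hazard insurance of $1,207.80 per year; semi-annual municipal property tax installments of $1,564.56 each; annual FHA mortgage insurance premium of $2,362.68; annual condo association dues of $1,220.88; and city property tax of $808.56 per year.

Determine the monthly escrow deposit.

$727.42

Hazard insurance = $1,207.80 per year
Municipal property tax = $1,564.56 × 2 = $3,129.12 per year
FHA mortgage insurance premium = $2,362.68 per year
Condo association dues = $1,220.88 per year
City property tax = $808.56 per year
Combined annual = $8,729.04
Per month = $8,729.04 ÷ 12 = $727.42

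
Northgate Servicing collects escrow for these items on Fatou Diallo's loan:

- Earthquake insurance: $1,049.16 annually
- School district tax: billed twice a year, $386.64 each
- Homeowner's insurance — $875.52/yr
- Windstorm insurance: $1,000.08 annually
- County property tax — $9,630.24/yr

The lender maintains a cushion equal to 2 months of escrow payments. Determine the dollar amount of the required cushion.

Earthquake insurance = $1,049.16 per year
School district tax = $386.64 × 2 = $773.28 per year
Homeowner's insurance = $875.52 per year
Windstorm insurance = $1,000.08 per year
County property tax = $9,630.24 per year
Total annual escrow = $13,328.28
Base monthly escrow = $13,328.28 / 12 = $1,110.69
Required cushion = 2 × $1,110.69 = $2,221.38

$2,221.38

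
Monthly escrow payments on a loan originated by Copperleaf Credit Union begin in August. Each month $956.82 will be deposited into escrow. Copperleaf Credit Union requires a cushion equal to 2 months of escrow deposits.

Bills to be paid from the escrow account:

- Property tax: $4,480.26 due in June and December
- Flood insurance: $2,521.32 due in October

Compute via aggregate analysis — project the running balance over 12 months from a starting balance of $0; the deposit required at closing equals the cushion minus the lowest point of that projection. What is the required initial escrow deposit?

$4,131.12

Cushion = 2 × $956.82 = $1,913.64
Trial balance (start $0, +$956.82 each month, − disbursements):
  Aug: +$956.82 → $956.82
  Sep: +$956.82 → $1,913.64
  Oct: +$956.82 − $2,521.32 → $349.14
  Nov: +$956.82 → $1,305.96
  Dec: +$956.82 − $4,480.26 → -$2,217.48
  Jan: +$956.82 → -$1,260.66
  Feb: +$956.82 → -$303.84
  Mar: +$956.82 → $652.98
  Apr: +$956.82 → $1,609.80
  May: +$956.82 → $2,566.62
  Jun: +$956.82 − $4,480.26 → -$956.82
  Jul: +$956.82 → $0.00
Lowest trial balance = -$2,217.48 (Dec)
Initial deposit = cushion − low point = $1,913.64 − (-$2,217.48) = $4,131.12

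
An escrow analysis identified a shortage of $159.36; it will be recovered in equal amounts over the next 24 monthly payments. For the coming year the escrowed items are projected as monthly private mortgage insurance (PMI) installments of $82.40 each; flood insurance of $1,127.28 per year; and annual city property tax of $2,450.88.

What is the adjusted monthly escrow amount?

Private mortgage insurance (PMI) = $82.40 × 12 = $988.80
Flood insurance = $1,127.28
City property tax = $2,450.88
Total per year = $4,566.96
Monthly = $4,566.96 ÷ 12 = $380.58
Shortage per month = $159.36 / 24 = $6.64
New monthly escrow = $380.58 + $6.64 = $387.22

$387.22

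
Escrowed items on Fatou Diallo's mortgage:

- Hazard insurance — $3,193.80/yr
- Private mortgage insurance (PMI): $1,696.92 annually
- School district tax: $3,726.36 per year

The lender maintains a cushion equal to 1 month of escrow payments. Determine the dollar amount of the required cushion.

$718.09

Hazard insurance — $3,193.80
Private mortgage insurance (PMI) — $1,696.92
School district tax — $3,726.36
Combined annual = $3,193.80 + $1,696.92 + $3,726.36 = $8,617.08
Per month = $8,617.08 ÷ 12 = $718.09
Cushion = 1 × $718.09 = $718.09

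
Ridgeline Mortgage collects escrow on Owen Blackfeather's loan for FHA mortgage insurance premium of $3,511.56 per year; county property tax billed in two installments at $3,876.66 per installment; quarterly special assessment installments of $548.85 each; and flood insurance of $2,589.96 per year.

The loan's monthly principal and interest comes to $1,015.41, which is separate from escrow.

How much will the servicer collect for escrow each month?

FHA mortgage insurance premium — $3,511.56 annually
County property tax — $3,876.66 × 2 = $7,753.32 annually
Special assessment — $548.85 × 4 = $2,195.40 annually
Flood insurance — $2,589.96 annually
Total per year = $3,511.56 + $7,753.32 + $2,195.40 + $2,589.96 = $16,050.24
Monthly = $16,050.24 ÷ 12 = $1,337.52

$1,337.52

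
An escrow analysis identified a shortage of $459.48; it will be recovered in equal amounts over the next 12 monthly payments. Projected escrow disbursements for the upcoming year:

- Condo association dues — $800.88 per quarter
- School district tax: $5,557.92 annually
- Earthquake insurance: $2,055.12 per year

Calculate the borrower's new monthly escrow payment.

$939.67

Condo association dues: $800.88 × 4 = $3,203.52
School district tax: $5,557.92
Earthquake insurance: $2,055.12
Annual escrow total = $3,203.52 + $5,557.92 + $2,055.12 = $10,816.56
Per month = $10,816.56 ÷ 12 = $901.38
Monthly shortage recovery: $459.48 ÷ 12 = $38.29
New monthly escrow = $901.38 + $38.29 = $939.67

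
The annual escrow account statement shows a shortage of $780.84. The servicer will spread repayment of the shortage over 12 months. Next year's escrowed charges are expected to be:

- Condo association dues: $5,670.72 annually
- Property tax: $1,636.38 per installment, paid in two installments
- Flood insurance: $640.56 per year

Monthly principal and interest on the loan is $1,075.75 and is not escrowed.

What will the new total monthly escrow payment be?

Condo association dues — $5,670.72/yr
Property tax — $1,636.38 × 2 = $3,272.76/yr
Flood insurance — $640.56/yr
Annual escrow total = $5,670.72 + $3,272.76 + $640.56 = $9,584.04
Monthly escrow = $9,584.04 ÷ 12 = $798.67
Shortage per month = $780.84 / 12 = $65.07
Adjusted monthly = $798.67 + $65.07 = $863.74

$863.74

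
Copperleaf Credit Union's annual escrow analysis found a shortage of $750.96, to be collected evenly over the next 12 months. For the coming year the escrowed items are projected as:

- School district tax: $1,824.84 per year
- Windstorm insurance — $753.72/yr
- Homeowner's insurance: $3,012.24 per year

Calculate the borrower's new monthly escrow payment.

$528.48

School district tax = $1,824.84
Windstorm insurance = $753.72
Homeowner's insurance = $3,012.24
Total annual escrow = $1,824.84 + $753.72 + $3,012.24 = $5,590.80
Monthly escrow = $5,590.80 / 12 = $465.90
Shortage spread = $750.96 / 12 = $62.58/mo
Adjusted monthly = $465.90 + $62.58 = $528.48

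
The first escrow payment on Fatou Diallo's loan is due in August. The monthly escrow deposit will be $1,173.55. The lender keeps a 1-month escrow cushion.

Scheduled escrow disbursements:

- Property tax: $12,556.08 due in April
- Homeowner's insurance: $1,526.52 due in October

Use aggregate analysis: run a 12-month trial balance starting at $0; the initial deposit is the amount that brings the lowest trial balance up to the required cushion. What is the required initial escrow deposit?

Cushion = 1 × $1,173.55 = $1,173.55
Trial balance (start $0, +$1,173.55 each month, − disbursements):
  Aug: +$1,173.55 → $1,173.55
  Sep: +$1,173.55 → $2,347.10
  Oct: +$1,173.55 − $1,526.52 → $1,994.13
  Nov: +$1,173.55 → $3,167.68
  Dec: +$1,173.55 → $4,341.23
  Jan: +$1,173.55 → $5,514.78
  Feb: +$1,173.55 → $6,688.33
  Mar: +$1,173.55 → $7,861.88
  Apr: +$1,173.55 − $12,556.08 → -$3,520.65
  May: +$1,173.55 → -$2,347.10
  Jun: +$1,173.55 → -$1,173.55
  Jul: +$1,173.55 → $0.00
Lowest trial balance = -$3,520.65 (Apr)
Initial deposit = cushion − low point = $1,173.55 − (-$3,520.65) = $4,694.20

$4,694.20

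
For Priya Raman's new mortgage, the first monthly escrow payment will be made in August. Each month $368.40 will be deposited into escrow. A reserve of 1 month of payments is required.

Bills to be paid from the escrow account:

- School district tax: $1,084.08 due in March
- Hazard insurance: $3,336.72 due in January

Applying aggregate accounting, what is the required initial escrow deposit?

$1,842.00

Cushion = 1 × $368.40 = $368.40
Trial balance (start $0, +$368.40 each month, − disbursements):
  Aug: +$368.40 → $368.40
  Sep: +$368.40 → $736.80
  Oct: +$368.40 → $1,105.20
  Nov: +$368.40 → $1,473.60
  Dec: +$368.40 → $1,842.00
  Jan: +$368.40 − $3,336.72 → -$1,126.32
  Feb: +$368.40 → -$757.92
  Mar: +$368.40 − $1,084.08 → -$1,473.60
  Apr: +$368.40 → -$1,105.20
  May: +$368.40 → -$736.80
  Jun: +$368.40 → -$368.40
  Jul: +$368.40 → $0.00
Lowest trial balance = -$1,473.60 (Mar)
Initial deposit = cushion − low point = $368.40 − (-$1,473.60) = $1,842.00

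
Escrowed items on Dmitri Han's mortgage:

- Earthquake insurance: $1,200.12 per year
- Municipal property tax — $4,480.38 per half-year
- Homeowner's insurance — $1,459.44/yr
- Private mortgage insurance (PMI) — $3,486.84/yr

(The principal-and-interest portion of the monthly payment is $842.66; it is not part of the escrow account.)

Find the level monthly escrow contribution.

Earthquake insurance — $1,200.12/yr
Municipal property tax — $4,480.38 × 2 = $8,960.76/yr
Homeowner's insurance — $1,459.44/yr
Private mortgage insurance (PMI) — $3,486.84/yr
Total annual escrow = $1,200.12 + $8,960.76 + $1,459.44 + $3,486.84 = $15,107.16
Base monthly escrow = $15,107.16 ÷ 12 = $1,258.93

$1,258.93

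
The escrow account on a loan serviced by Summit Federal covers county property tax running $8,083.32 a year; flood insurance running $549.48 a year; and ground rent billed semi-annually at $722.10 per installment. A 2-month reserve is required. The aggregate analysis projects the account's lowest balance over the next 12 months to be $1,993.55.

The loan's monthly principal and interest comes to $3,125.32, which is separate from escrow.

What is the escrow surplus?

County property tax: $8,083.32 annually
Flood insurance: $549.48 annually
Ground rent: $722.10 × 2 = $1,444.20 annually
Annual escrow total = $10,077.00
Base monthly escrow = $10,077.00 ÷ 12 = $839.75
Required cushion = 2 × $839.75 = $1,679.50
Excess over cushion: $1,993.55 − $1,679.50 = $314.05

$314.05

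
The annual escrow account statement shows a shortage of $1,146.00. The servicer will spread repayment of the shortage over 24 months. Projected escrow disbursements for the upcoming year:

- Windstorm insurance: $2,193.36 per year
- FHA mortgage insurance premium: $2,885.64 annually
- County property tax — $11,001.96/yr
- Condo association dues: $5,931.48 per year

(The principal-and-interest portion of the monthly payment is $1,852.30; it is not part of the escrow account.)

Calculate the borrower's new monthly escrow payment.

$1,882.12

Windstorm insurance: $2,193.36 annually
FHA mortgage insurance premium: $2,885.64 annually
County property tax: $11,001.96 annually
Condo association dues: $5,931.48 annually
Total annual escrow = $2,193.36 + $2,885.64 + $11,001.96 + $5,931.48 = $22,012.44
Base monthly escrow = $22,012.44 / 12 = $1,834.37
Shortage per month = $1,146.00 ÷ 24 = $47.75
New monthly escrow = $1,834.37 + $47.75 = $1,882.12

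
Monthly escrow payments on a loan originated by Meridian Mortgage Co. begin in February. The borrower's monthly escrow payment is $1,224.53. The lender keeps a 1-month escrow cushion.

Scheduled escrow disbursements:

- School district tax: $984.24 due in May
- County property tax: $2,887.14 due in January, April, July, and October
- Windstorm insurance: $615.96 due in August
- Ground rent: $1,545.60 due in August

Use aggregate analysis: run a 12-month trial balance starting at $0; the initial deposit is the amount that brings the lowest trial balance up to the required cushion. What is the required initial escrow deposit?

Cushion = 1 × $1,224.53 = $1,224.53
Trial balance (start $0, +$1,224.53 each month, − disbursements):
  Feb: +$1,224.53 → $1,224.53
  Mar: +$1,224.53 → $2,449.06
  Apr: +$1,224.53 − $2,887.14 → $786.45
  May: +$1,224.53 − $984.24 → $1,026.74
  Jun: +$1,224.53 → $2,251.27
  Jul: +$1,224.53 − $2,887.14 → $588.66
  Aug: +$1,224.53 − $2,161.56 → -$348.37
  Sep: +$1,224.53 → $876.16
  Oct: +$1,224.53 − $2,887.14 → -$786.45
  Nov: +$1,224.53 → $438.08
  Dec: +$1,224.53 → $1,662.61
  Jan: +$1,224.53 − $2,887.14 → $0.00
Lowest trial balance = -$786.45 (Oct)
Initial deposit = cushion − low point = $1,224.53 − (-$786.45) = $2,010.98

$2,010.98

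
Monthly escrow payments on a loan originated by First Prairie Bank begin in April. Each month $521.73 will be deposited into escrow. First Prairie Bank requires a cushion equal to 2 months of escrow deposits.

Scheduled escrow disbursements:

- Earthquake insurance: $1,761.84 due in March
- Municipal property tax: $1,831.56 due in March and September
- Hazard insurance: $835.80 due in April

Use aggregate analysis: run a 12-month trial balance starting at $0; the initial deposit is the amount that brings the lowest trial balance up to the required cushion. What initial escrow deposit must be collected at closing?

$1,357.53

Cushion = 2 × $521.73 = $1,043.46
Trial balance (start $0, +$521.73 each month, − disbursements):
  Apr: +$521.73 − $835.80 → -$314.07
  May: +$521.73 → $207.66
  Jun: +$521.73 → $729.39
  Jul: +$521.73 → $1,251.12
  Aug: +$521.73 → $1,772.85
  Sep: +$521.73 − $1,831.56 → $463.02
  Oct: +$521.73 → $984.75
  Nov: +$521.73 → $1,506.48
  Dec: +$521.73 → $2,028.21
  Jan: +$521.73 → $2,549.94
  Feb: +$521.73 → $3,071.67
  Mar: +$521.73 − $3,593.40 → $0.00
Lowest trial balance = -$314.07 (Apr)
Initial deposit = cushion − low point = $1,043.46 − (-$314.07) = $1,357.53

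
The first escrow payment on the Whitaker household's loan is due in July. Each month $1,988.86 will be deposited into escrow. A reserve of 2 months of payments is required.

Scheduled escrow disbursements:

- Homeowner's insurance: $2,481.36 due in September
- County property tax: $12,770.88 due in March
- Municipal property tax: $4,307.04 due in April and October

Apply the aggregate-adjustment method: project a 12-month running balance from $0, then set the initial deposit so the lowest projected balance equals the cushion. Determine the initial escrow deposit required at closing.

Cushion = 2 × $1,988.86 = $3,977.72
Trial balance (start $0, +$1,988.86 each month, − disbursements):
  Jul: +$1,988.86 → $1,988.86
  Aug: +$1,988.86 → $3,977.72
  Sep: +$1,988.86 − $2,481.36 → $3,485.22
  Oct: +$1,988.86 − $4,307.04 → $1,167.04
  Nov: +$1,988.86 → $3,155.90
  Dec: +$1,988.86 → $5,144.76
  Jan: +$1,988.86 → $7,133.62
  Feb: +$1,988.86 → $9,122.48
  Mar: +$1,988.86 − $12,770.88 → -$1,659.54
  Apr: +$1,988.86 − $4,307.04 → -$3,977.72
  May: +$1,988.86 → -$1,988.86
  Jun: +$1,988.86 → $0.00
Lowest trial balance = -$3,977.72 (Apr)
Initial deposit = cushion − low point = $3,977.72 − (-$3,977.72) = $7,955.44

$7,955.44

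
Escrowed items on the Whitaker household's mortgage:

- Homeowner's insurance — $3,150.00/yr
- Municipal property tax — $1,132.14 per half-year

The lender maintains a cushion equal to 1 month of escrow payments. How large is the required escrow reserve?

$451.19

Homeowner's insurance — $3,150.00/yr
Municipal property tax — $1,132.14 × 2 = $2,264.28/yr
Total annual escrow = $3,150.00 + $2,264.28 = $5,414.28
Monthly = $5,414.28 / 12 = $451.19
Cushion = 1 × $451.19 = $451.19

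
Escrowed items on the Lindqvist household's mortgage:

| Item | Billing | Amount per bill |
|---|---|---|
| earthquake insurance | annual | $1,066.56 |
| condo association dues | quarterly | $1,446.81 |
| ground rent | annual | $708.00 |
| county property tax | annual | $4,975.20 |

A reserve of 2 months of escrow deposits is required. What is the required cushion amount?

Earthquake insurance = $1,066.56/yr
Condo association dues = $1,446.81 × 4 = $5,787.24/yr
Ground rent = $708.00/yr
County property tax = $4,975.20/yr
Total annual escrow = $1,066.56 + $5,787.24 + $708.00 + $4,975.20 = $12,537.00
Monthly = $12,537.00 / 12 = $1,044.75
Required cushion = 2 × $1,044.75 = $2,089.50

$2,089.50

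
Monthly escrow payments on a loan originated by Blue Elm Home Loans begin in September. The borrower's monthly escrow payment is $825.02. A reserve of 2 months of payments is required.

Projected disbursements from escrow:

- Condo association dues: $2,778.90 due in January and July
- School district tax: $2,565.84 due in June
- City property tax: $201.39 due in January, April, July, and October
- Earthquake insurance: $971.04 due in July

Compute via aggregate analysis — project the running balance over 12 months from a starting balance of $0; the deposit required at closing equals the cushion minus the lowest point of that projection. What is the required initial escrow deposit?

$2,475.06

Cushion = 2 × $825.02 = $1,650.04
Trial balance (start $0, +$825.02 each month, − disbursements):
  Sep: +$825.02 → $825.02
  Oct: +$825.02 − $201.39 → $1,448.65
  Nov: +$825.02 → $2,273.67
  Dec: +$825.02 → $3,098.69
  Jan: +$825.02 − $2,980.29 → $943.42
  Feb: +$825.02 → $1,768.44
  Mar: +$825.02 → $2,593.46
  Apr: +$825.02 − $201.39 → $3,217.09
  May: +$825.02 → $4,042.11
  Jun: +$825.02 − $2,565.84 → $2,301.29
  Jul: +$825.02 − $3,951.33 → -$825.02
  Aug: +$825.02 → $0.00
Lowest trial balance = -$825.02 (Jul)
Initial deposit = cushion − low point = $1,650.04 − (-$825.02) = $2,475.06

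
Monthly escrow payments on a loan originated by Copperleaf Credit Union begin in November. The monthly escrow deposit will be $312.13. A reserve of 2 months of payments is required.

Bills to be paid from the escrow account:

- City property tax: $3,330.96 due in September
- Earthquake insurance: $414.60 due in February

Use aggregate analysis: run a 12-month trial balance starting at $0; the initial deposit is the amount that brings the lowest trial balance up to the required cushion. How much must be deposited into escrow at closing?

Cushion = 2 × $312.13 = $624.26
Trial balance (start $0, +$312.13 each month, − disbursements):
  Nov: +$312.13 → $312.13
  Dec: +$312.13 → $624.26
  Jan: +$312.13 → $936.39
  Feb: +$312.13 − $414.60 → $833.92
  Mar: +$312.13 → $1,146.05
  Apr: +$312.13 → $1,458.18
  May: +$312.13 → $1,770.31
  Jun: +$312.13 → $2,082.44
  Jul: +$312.13 → $2,394.57
  Aug: +$312.13 → $2,706.70
  Sep: +$312.13 − $3,330.96 → -$312.13
  Oct: +$312.13 → $0.00
Lowest trial balance = -$312.13 (Sep)
Initial deposit = cushion − low point = $624.26 − (-$312.13) = $936.39

$936.39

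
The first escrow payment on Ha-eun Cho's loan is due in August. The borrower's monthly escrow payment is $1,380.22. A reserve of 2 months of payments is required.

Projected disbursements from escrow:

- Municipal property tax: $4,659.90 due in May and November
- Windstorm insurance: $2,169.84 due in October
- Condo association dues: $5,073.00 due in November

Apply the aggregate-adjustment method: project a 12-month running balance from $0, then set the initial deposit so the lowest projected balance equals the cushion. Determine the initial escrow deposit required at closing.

Cushion = 2 × $1,380.22 = $2,760.44
Trial balance (start $0, +$1,380.22 each month, − disbursements):
  Aug: +$1,380.22 → $1,380.22
  Sep: +$1,380.22 → $2,760.44
  Oct: +$1,380.22 − $2,169.84 → $1,970.82
  Nov: +$1,380.22 − $9,732.90 → -$6,381.86
  Dec: +$1,380.22 → -$5,001.64
  Jan: +$1,380.22 → -$3,621.42
  Feb: +$1,380.22 → -$2,241.20
  Mar: +$1,380.22 → -$860.98
  Apr: +$1,380.22 → $519.24
  May: +$1,380.22 − $4,659.90 → -$2,760.44
  Jun: +$1,380.22 → -$1,380.22
  Jul: +$1,380.22 → $0.00
Lowest trial balance = -$6,381.86 (Nov)
Initial deposit = cushion − low point = $2,760.44 − (-$6,381.86) = $9,142.30

$9,142.30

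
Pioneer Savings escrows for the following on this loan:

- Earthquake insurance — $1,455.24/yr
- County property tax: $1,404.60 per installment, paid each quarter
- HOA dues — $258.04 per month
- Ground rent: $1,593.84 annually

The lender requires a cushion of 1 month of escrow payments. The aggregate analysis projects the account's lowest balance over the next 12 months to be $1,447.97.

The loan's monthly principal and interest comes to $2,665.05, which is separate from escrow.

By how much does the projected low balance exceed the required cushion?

Earthquake insurance = $1,455.24 annually
County property tax = $1,404.60 × 4 = $5,618.40 annually
HOA dues = $258.04 × 12 = $3,096.48 annually
Ground rent = $1,593.84 annually
Combined annual = $1,455.24 + $5,618.40 + $3,096.48 + $1,593.84 = $11,763.96
Monthly = $11,763.96 ÷ 12 = $980.33
Cushion = 1 × $980.33 = $980.33
Surplus = $1,447.97 − $980.33 = $467.64

$467.64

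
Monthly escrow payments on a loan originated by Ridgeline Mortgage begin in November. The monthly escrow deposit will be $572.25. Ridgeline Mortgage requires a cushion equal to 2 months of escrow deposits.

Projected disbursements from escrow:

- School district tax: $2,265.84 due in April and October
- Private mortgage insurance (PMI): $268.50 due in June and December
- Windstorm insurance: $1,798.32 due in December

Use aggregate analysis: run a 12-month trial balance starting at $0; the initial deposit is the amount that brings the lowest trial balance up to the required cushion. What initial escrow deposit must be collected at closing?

$2,066.82

Cushion = 2 × $572.25 = $1,144.50
Trial balance (start $0, +$572.25 each month, − disbursements):
  Nov: +$572.25 → $572.25
  Dec: +$572.25 − $2,066.82 → -$922.32
  Jan: +$572.25 → -$350.07
  Feb: +$572.25 → $222.18
  Mar: +$572.25 → $794.43
  Apr: +$572.25 − $2,265.84 → -$899.16
  May: +$572.25 → -$326.91
  Jun: +$572.25 − $268.50 → -$23.16
  Jul: +$572.25 → $549.09
  Aug: +$572.25 → $1,121.34
  Sep: +$572.25 → $1,693.59
  Oct: +$572.25 − $2,265.84 → $0.00
Lowest trial balance = -$922.32 (Dec)
Initial deposit = cushion − low point = $1,144.50 − (-$922.32) = $2,066.82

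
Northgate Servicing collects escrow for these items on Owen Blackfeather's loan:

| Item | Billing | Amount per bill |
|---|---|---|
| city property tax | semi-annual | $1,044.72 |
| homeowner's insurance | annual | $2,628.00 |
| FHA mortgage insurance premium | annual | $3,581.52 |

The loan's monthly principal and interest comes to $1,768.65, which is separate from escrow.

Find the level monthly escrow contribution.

$691.58

City property tax — $1,044.72 × 2 = $2,089.44 per year
Homeowner's insurance — $2,628.00 per year
FHA mortgage insurance premium — $3,581.52 per year
Total annual escrow = $8,298.96
Monthly escrow = $8,298.96 / 12 = $691.58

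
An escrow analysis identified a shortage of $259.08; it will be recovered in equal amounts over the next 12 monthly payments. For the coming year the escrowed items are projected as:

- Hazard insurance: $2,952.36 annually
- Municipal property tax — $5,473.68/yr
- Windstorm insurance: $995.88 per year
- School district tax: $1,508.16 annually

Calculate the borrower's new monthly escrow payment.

Hazard insurance = $2,952.36 per year
Municipal property tax = $5,473.68 per year
Windstorm insurance = $995.88 per year
School district tax = $1,508.16 per year
Combined annual = $2,952.36 + $5,473.68 + $995.88 + $1,508.16 = $10,930.08
Base monthly escrow = $10,930.08 / 12 = $910.84
Shortage per month = $259.08 / 12 = $21.59
New monthly escrow = $910.84 + $21.59 = $932.43

$932.43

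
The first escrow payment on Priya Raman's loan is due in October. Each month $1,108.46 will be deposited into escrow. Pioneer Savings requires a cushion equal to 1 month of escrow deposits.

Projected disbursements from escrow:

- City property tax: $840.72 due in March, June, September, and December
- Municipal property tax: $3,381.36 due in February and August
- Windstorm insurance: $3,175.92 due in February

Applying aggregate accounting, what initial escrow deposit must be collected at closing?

Cushion = 1 × $1,108.46 = $1,108.46
Trial balance (start $0, +$1,108.46 each month, − disbursements):
  Oct: +$1,108.46 → $1,108.46
  Nov: +$1,108.46 → $2,216.92
  Dec: +$1,108.46 − $840.72 → $2,484.66
  Jan: +$1,108.46 → $3,593.12
  Feb: +$1,108.46 − $6,557.28 → -$1,855.70
  Mar: +$1,108.46 − $840.72 → -$1,587.96
  Apr: +$1,108.46 → -$479.50
  May: +$1,108.46 → $628.96
  Jun: +$1,108.46 − $840.72 → $896.70
  Jul: +$1,108.46 → $2,005.16
  Aug: +$1,108.46 − $3,381.36 → -$267.74
  Sep: +$1,108.46 − $840.72 → $0.00
Lowest trial balance = -$1,855.70 (Feb)
Initial deposit = cushion − low point = $1,108.46 − (-$1,855.70) = $2,964.16

$2,964.16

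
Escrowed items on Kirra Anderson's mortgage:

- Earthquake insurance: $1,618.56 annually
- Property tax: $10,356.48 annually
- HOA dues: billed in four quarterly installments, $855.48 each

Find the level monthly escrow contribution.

$1,283.08

Earthquake insurance — $1,618.56 annually
Property tax — $10,356.48 annually
HOA dues — $855.48 × 4 = $3,421.92 annually
Annual escrow total = $1,618.56 + $10,356.48 + $3,421.92 = $15,396.96
Per month = $15,396.96 ÷ 12 = $1,283.08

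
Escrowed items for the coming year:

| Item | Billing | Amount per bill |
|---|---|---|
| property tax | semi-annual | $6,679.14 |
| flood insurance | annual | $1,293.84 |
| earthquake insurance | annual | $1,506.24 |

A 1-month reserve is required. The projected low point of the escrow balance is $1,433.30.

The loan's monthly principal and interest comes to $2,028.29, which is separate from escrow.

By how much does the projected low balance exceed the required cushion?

Property tax = $6,679.14 × 2 = $13,358.28/yr
Flood insurance = $1,293.84/yr
Earthquake insurance = $1,506.24/yr
Yearly total = $13,358.28 + $1,293.84 + $1,506.24 = $16,158.36
Per month = $16,158.36 ÷ 12 = $1,346.53
Cushion = 1 × $1,346.53 = $1,346.53
Excess over cushion: $1,433.30 − $1,346.53 = $86.77

$86.77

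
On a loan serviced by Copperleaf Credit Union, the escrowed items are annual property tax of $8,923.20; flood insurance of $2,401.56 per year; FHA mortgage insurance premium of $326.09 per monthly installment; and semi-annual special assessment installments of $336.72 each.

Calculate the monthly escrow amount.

Property tax: $8,923.20
Flood insurance: $2,401.56
FHA mortgage insurance premium: $326.09 × 12 = $3,913.08
Special assessment: $336.72 × 2 = $673.44
Total annual escrow = $15,911.28
Base monthly escrow = $15,911.28 / 12 = $1,325.94

$1,325.94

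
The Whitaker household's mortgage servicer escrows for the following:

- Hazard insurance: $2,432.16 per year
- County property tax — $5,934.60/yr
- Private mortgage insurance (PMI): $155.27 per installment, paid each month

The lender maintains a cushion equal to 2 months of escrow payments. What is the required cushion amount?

Hazard insurance = $2,432.16 annually
County property tax = $5,934.60 annually
Private mortgage insurance (PMI) = $155.27 × 12 = $1,863.24 annually
Total annual escrow = $10,230.00
Monthly = $10,230.00 / 12 = $852.50
Required cushion = 2 × $852.50 = $1,705.00

$1,705.00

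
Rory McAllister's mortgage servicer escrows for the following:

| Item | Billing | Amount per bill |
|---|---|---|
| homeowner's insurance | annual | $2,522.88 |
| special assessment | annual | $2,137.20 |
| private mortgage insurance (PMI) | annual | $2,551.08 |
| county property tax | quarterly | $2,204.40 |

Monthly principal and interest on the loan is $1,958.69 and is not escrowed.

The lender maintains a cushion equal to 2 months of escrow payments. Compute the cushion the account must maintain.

$2,671.46

Homeowner's insurance = $2,522.88 annually
Special assessment = $2,137.20 annually
Private mortgage insurance (PMI) = $2,551.08 annually
County property tax = $2,204.40 × 4 = $8,817.60 annually
Total annual escrow = $16,028.76
Monthly escrow = $16,028.76 / 12 = $1,335.73
Reserve = 2 × $1,335.73 = $2,671.46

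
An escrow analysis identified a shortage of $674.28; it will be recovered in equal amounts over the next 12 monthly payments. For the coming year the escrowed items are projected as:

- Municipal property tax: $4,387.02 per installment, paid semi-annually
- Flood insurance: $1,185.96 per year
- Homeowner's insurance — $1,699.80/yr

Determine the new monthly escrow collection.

Municipal property tax — $4,387.02 × 2 = $8,774.04/yr
Flood insurance — $1,185.96/yr
Homeowner's insurance — $1,699.80/yr
Total annual escrow = $8,774.04 + $1,185.96 + $1,699.80 = $11,659.80
Monthly escrow = $11,659.80 ÷ 12 = $971.65
Monthly shortage recovery: $674.28 / 12 = $56.19
New monthly escrow = $971.65 + $56.19 = $1,027.84

$1,027.84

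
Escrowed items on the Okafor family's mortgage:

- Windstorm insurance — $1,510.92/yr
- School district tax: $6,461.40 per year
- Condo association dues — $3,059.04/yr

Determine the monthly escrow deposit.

$919.28

Windstorm insurance = $1,510.92
School district tax = $6,461.40
Condo association dues = $3,059.04
Combined annual = $11,031.36
Base monthly escrow = $11,031.36 / 12 = $919.28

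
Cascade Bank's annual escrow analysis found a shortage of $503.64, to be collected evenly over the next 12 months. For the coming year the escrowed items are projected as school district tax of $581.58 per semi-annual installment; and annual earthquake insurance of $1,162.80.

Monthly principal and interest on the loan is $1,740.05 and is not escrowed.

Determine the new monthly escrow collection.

$235.80

School district tax = $581.58 × 2 = $1,163.16 per year
Earthquake insurance = $1,162.80 per year
Combined annual = $1,163.16 + $1,162.80 = $2,325.96
Per month = $2,325.96 ÷ 12 = $193.83
Shortage spread = $503.64 ÷ 12 = $41.97/mo
New monthly escrow = $193.83 + $41.97 = $235.80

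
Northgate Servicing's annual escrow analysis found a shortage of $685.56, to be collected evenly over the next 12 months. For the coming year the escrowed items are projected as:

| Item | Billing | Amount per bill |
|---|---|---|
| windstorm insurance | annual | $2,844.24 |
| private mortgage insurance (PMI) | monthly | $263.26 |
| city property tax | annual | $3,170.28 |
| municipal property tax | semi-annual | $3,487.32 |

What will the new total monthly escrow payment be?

Windstorm insurance = $2,844.24 per year
Private mortgage insurance (PMI) = $263.26 × 12 = $3,159.12 per year
City property tax = $3,170.28 per year
Municipal property tax = $3,487.32 × 2 = $6,974.64 per year
Combined annual = $2,844.24 + $3,159.12 + $3,170.28 + $6,974.64 = $16,148.28
Monthly = $16,148.28 / 12 = $1,345.69
Monthly shortage recovery: $685.56 ÷ 12 = $57.13
Adjusted monthly = $1,345.69 + $57.13 = $1,402.82

$1,402.82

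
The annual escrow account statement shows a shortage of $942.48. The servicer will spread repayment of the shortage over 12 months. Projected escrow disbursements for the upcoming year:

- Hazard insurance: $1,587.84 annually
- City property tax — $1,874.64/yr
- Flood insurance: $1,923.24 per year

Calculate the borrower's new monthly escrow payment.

$527.35

Hazard insurance: $1,587.84/yr
City property tax: $1,874.64/yr
Flood insurance: $1,923.24/yr
Total per year = $1,587.84 + $1,874.64 + $1,923.24 = $5,385.72
Monthly escrow = $5,385.72 / 12 = $448.81
Shortage per month = $942.48 / 12 = $78.54
Adjusted monthly = $448.81 + $78.54 = $527.35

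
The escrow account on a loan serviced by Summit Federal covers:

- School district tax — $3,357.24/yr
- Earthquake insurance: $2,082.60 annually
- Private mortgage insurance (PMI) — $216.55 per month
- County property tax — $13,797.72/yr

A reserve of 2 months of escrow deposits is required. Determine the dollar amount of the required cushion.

$3,639.36

School district tax = $3,357.24 per year
Earthquake insurance = $2,082.60 per year
Private mortgage insurance (PMI) = $216.55 × 12 = $2,598.60 per year
County property tax = $13,797.72 per year
Combined annual = $3,357.24 + $2,082.60 + $2,598.60 + $13,797.72 = $21,836.16
Monthly escrow = $21,836.16 ÷ 12 = $1,819.68
Reserve = 2 × $1,819.68 = $3,639.36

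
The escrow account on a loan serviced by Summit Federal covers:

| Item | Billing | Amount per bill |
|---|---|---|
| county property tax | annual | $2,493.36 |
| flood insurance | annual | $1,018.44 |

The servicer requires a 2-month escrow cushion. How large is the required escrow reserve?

County property tax = $2,493.36
Flood insurance = $1,018.44
Yearly total = $3,511.80
Per month = $3,511.80 ÷ 12 = $292.65
Required cushion = 2 × $292.65 = $585.30

$585.30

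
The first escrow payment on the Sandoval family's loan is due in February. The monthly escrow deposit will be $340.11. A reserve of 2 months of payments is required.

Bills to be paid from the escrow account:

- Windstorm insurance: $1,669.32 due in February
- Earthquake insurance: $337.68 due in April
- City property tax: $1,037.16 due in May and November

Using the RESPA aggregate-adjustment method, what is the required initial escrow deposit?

$2,363.94

Cushion = 2 × $340.11 = $680.22
Trial balance (start $0, +$340.11 each month, − disbursements):
  Feb: +$340.11 − $1,669.32 → -$1,329.21
  Mar: +$340.11 → -$989.10
  Apr: +$340.11 − $337.68 → -$986.67
  May: +$340.11 − $1,037.16 → -$1,683.72
  Jun: +$340.11 → -$1,343.61
  Jul: +$340.11 → -$1,003.50
  Aug: +$340.11 → -$663.39
  Sep: +$340.11 → -$323.28
  Oct: +$340.11 → $16.83
  Nov: +$340.11 − $1,037.16 → -$680.22
  Dec: +$340.11 → -$340.11
  Jan: +$340.11 → $0.00
Lowest trial balance = -$1,683.72 (May)
Initial deposit = cushion − low point = $680.22 − (-$1,683.72) = $2,363.94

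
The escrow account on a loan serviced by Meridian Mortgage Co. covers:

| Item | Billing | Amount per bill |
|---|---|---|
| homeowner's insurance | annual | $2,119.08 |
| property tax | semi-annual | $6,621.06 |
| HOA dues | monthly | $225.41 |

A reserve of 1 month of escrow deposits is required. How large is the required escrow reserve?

$1,505.51

Homeowner's insurance = $2,119.08
Property tax = $6,621.06 × 2 = $13,242.12
HOA dues = $225.41 × 12 = $2,704.92
Combined annual = $2,119.08 + $13,242.12 + $2,704.92 = $18,066.12
Base monthly escrow = $18,066.12 / 12 = $1,505.51
Required cushion = 1 × $1,505.51 = $1,505.51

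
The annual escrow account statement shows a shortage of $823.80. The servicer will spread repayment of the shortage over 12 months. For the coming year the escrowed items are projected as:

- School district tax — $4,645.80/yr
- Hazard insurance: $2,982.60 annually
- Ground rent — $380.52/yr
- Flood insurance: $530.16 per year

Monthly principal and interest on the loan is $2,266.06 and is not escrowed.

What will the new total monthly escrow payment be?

$780.24

School district tax — $4,645.80 per year
Hazard insurance — $2,982.60 per year
Ground rent — $380.52 per year
Flood insurance — $530.16 per year
Total per year = $4,645.80 + $2,982.60 + $380.52 + $530.16 = $8,539.08
Base monthly escrow = $8,539.08 ÷ 12 = $711.59
Shortage per month = $823.80 ÷ 12 = $68.65
Adjusted monthly = $711.59 + $68.65 = $780.24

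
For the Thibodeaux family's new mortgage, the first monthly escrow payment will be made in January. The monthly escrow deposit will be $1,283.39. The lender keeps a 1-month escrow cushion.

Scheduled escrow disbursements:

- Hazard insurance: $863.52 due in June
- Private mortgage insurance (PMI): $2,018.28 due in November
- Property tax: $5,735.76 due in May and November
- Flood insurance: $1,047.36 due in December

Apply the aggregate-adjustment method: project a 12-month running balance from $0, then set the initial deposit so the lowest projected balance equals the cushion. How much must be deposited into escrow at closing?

$1,519.42

Cushion = 1 × $1,283.39 = $1,283.39
Trial balance (start $0, +$1,283.39 each month, − disbursements):
  Jan: +$1,283.39 → $1,283.39
  Feb: +$1,283.39 → $2,566.78
  Mar: +$1,283.39 → $3,850.17
  Apr: +$1,283.39 → $5,133.56
  May: +$1,283.39 − $5,735.76 → $681.19
  Jun: +$1,283.39 − $863.52 → $1,101.06
  Jul: +$1,283.39 → $2,384.45
  Aug: +$1,283.39 → $3,667.84
  Sep: +$1,283.39 → $4,951.23
  Oct: +$1,283.39 → $6,234.62
  Nov: +$1,283.39 − $7,754.04 → -$236.03
  Dec: +$1,283.39 − $1,047.36 → $0.00
Lowest trial balance = -$236.03 (Nov)
Initial deposit = cushion − low point = $1,283.39 − (-$236.03) = $1,519.42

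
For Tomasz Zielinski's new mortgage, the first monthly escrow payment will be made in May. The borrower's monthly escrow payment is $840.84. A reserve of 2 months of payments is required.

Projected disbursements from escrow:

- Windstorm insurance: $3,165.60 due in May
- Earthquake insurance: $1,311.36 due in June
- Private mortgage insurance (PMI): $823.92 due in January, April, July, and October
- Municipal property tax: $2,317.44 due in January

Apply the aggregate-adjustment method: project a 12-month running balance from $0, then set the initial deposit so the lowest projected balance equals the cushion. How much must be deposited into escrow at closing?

Cushion = 2 × $840.84 = $1,681.68
Trial balance (start $0, +$840.84 each month, − disbursements):
  May: +$840.84 − $3,165.60 → -$2,324.76
  Jun: +$840.84 − $1,311.36 → -$2,795.28
  Jul: +$840.84 − $823.92 → -$2,778.36
  Aug: +$840.84 → -$1,937.52
  Sep: +$840.84 → -$1,096.68
  Oct: +$840.84 − $823.92 → -$1,079.76
  Nov: +$840.84 → -$238.92
  Dec: +$840.84 → $601.92
  Jan: +$840.84 − $3,141.36 → -$1,698.60
  Feb: +$840.84 → -$857.76
  Mar: +$840.84 → -$16.92
  Apr: +$840.84 − $823.92 → $0.00
Lowest trial balance = -$2,795.28 (Jun)
Initial deposit = cushion − low point = $1,681.68 − (-$2,795.28) = $4,476.96

$4,476.96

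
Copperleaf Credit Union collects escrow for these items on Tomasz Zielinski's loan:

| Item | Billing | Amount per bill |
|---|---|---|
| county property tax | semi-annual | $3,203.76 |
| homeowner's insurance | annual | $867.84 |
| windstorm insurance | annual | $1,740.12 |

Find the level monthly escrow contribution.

$751.29

County property tax — $3,203.76 × 2 = $6,407.52/yr
Homeowner's insurance — $867.84/yr
Windstorm insurance — $1,740.12/yr
Annual escrow total = $6,407.52 + $867.84 + $1,740.12 = $9,015.48
Base monthly escrow = $9,015.48 / 12 = $751.29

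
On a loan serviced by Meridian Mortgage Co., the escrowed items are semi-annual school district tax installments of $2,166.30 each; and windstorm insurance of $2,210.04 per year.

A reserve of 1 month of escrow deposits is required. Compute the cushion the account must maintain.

School district tax: $2,166.30 × 2 = $4,332.60/yr
Windstorm insurance: $2,210.04/yr
Annual escrow total = $4,332.60 + $2,210.04 = $6,542.64
Monthly = $6,542.64 / 12 = $545.22
Cushion = 1 × $545.22 = $545.22

$545.22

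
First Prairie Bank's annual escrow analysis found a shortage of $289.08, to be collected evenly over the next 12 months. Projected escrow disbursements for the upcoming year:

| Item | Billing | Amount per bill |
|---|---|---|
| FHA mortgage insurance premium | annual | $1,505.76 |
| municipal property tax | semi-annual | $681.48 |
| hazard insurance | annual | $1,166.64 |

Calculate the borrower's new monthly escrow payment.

$360.37

FHA mortgage insurance premium = $1,505.76 annually
Municipal property tax = $681.48 × 2 = $1,362.96 annually
Hazard insurance = $1,166.64 annually
Total annual escrow = $1,505.76 + $1,362.96 + $1,166.64 = $4,035.36
Monthly = $4,035.36 ÷ 12 = $336.28
Shortage spread = $289.08 / 12 = $24.09/mo
Adjusted monthly = $336.28 + $24.09 = $360.37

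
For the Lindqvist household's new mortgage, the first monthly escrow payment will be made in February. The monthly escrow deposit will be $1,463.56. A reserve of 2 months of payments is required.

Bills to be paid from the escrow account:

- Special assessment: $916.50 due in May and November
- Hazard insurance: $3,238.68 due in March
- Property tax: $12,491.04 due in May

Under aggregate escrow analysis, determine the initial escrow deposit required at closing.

Cushion = 2 × $1,463.56 = $2,927.12
Trial balance (start $0, +$1,463.56 each month, − disbursements):
  Feb: +$1,463.56 → $1,463.56
  Mar: +$1,463.56 − $3,238.68 → -$311.56
  Apr: +$1,463.56 → $1,152.00
  May: +$1,463.56 − $13,407.54 → -$10,791.98
  Jun: +$1,463.56 → -$9,328.42
  Jul: +$1,463.56 → -$7,864.86
  Aug: +$1,463.56 → -$6,401.30
  Sep: +$1,463.56 → -$4,937.74
  Oct: +$1,463.56 → -$3,474.18
  Nov: +$1,463.56 − $916.50 → -$2,927.12
  Dec: +$1,463.56 → -$1,463.56
  Jan: +$1,463.56 → $0.00
Lowest trial balance = -$10,791.98 (May)
Initial deposit = cushion − low point = $2,927.12 − (-$10,791.98) = $13,719.10

$13,719.10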